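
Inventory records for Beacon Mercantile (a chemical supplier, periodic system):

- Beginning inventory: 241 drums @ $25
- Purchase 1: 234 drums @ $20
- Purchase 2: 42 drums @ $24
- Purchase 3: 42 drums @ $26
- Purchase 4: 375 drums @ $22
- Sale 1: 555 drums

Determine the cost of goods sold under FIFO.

Sale 1 (555) [FIFO — oldest first]: 241 @ $25 + 234 @ $20 + 42 @ $24 + 38 @ $26 = $12,701
Ending inventory: 4 @ $26 + 375 @ $22 = $8,354

COGS = $12,701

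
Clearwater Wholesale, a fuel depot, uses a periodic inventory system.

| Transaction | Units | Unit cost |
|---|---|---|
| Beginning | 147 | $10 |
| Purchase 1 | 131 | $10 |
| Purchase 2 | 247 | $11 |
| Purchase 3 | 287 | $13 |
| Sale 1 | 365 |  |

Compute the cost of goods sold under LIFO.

Sale 1 (365) [LIFO — newest first]: 287 @ $13 + 78 @ $11 = $4,589
Ending inventory: 147 @ $10 + 131 @ $10 + 169 @ $11 = $4,639
Check: goods available $9,228 = COGS $4,589 + ending $4,639

COGS = $4,589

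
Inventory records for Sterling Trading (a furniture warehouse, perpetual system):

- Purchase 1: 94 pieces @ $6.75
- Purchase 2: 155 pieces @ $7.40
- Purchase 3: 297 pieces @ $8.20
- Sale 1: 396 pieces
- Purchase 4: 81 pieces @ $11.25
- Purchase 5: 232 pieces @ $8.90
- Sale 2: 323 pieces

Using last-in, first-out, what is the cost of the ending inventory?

Sale 1 (396) [LIFO — newest first]: 297 @ $8.20 + 99 @ $7.40 = $3,168.00
Sale 2 (323) [LIFO — newest first]: 232 @ $8.90 + 81 @ $11.25 + 10 @ $7.40 = $3,050.05
Total COGS = $3,168.00 + $3,050.05 = $6,218.05
Ending inventory: 94 @ $6.75 + 46 @ $7.40 = $974.90

Ending inventory = $974.90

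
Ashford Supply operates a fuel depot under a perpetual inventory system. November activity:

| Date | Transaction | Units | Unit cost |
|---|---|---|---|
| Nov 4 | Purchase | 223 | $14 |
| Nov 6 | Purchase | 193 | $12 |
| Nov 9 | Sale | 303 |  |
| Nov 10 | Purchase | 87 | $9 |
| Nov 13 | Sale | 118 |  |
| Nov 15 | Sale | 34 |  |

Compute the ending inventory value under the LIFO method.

Ending inventory = $672

Nov 9, 303 sold [LIFO — newest first]: 193 @ $12 + 110 @ $14 = $3,856
Nov 13, 118 sold [LIFO — newest first]: 87 @ $9 + 31 @ $14 = $1,217
Nov 15, 34 sold [LIFO — newest first]: 34 @ $14 = $476
Total COGS = $3,856 + $1,217 + $476 = $5,549
Ending inventory: 48 @ $14 = $672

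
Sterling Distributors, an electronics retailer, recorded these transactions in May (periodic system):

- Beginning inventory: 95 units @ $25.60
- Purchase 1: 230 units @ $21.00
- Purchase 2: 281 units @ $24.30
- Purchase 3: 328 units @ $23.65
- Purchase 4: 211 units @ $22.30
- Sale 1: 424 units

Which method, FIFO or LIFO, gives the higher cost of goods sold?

FIFO COGS: 95 @ $25.60 + 230 @ $21.00 + 99 @ $24.30 = $9,667.70
LIFO COGS: 211 @ $22.30 + 213 @ $23.65 = $9,742.75

LIFO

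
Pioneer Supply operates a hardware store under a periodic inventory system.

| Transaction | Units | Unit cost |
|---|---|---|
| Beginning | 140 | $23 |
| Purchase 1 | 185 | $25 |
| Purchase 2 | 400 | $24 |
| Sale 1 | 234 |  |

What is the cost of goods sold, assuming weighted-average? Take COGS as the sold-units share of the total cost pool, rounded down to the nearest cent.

COGS = $5,630.52

Sale 1, sell 234: 234/725 × $17,445.00 → $5,630.52
Ending inventory (cost pool remaining) = $11,814.48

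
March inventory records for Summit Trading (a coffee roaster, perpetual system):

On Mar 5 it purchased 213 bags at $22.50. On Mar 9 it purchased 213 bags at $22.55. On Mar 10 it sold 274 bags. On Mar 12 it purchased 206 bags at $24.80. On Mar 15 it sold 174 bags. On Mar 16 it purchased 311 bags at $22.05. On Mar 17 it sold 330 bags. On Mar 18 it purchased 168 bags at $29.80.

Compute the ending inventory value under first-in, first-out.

Ending inventory = $8,644.65

Mar 10, 274 sold [FIFO — oldest first]: 213 @ $22.50 + 61 @ $22.55 = $6,168.05
Mar 15, 174 sold [FIFO — oldest first]: 152 @ $22.55 + 22 @ $24.80 = $3,973.20
Mar 17, 330 sold [FIFO — oldest first]: 184 @ $24.80 + 146 @ $22.05 = $7,782.50
Total COGS = $6,168.05 + $3,973.20 + $7,782.50 = $17,923.75
Ending inventory: 165 @ $22.05 + 168 @ $29.80 = $8,644.65
Check: goods available $26,568.40 = COGS $17,923.75 + ending $8,644.65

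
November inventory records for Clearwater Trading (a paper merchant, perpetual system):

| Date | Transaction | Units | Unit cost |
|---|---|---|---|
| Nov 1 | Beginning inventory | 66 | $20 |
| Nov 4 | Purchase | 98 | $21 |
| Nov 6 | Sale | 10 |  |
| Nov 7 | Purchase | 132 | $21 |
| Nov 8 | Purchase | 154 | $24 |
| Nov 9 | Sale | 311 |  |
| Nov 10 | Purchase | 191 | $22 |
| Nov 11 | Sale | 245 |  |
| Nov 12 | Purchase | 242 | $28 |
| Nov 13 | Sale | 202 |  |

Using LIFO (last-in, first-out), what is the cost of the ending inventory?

Ending inventory = $2,629

Nov 6, 10 sold [LIFO — newest first]: 10 @ $21 = $210
Nov 9, 311 sold [LIFO — newest first]: 154 @ $24 + 132 @ $21 + 25 @ $21 = $6,993
Nov 11, 245 sold [LIFO — newest first]: 191 @ $22 + 54 @ $21 = $5,336
Nov 13, 202 sold [LIFO — newest first]: 202 @ $28 = $5,656
Total COGS = $210 + $6,993 + $5,336 + $5,656 = $18,195
Ending inventory: 66 @ $20 + 9 @ $21 + 40 @ $28 = $2,629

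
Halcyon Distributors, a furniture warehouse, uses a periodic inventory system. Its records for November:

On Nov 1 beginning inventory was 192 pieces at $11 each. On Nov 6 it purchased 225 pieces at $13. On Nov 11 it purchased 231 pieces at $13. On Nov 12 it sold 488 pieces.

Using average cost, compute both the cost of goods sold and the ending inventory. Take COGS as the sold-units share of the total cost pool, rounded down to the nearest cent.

COGS = $6,054.81; ending inventory = $1,985.19

Nov 12, sell 488: 488/648 × $8,040.00 → $6,054.81
Ending inventory (cost pool remaining) = $1,985.19
Check: goods available $8,040.00 = COGS $6,054.81 + ending $1,985.19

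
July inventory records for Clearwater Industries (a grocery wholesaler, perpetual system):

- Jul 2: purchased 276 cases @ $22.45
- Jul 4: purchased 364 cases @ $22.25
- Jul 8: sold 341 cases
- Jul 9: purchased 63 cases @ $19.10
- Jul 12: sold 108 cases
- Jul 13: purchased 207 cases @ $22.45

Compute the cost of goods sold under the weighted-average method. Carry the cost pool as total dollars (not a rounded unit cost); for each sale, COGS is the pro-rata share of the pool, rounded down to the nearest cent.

After Jul 2: 276 on hand, pool $6,196.20 (≈ $22.4500 each)
After Jul 4: 640 on hand, pool $14,295.20 (≈ $22.3362 each)
Jul 8, sell 341: 341/640 × $14,295.20 → $7,616.66
After Jul 9: 362 on hand, pool $7,881.84 (≈ $21.7730 each)
Jul 12, sell 108: 108/362 × $7,881.84 → $2,351.48
After Jul 13: 461 on hand, pool $10,177.51 (≈ $22.0770 each)
Total COGS = $7,616.66 + $2,351.48 = $9,968.14
Ending inventory (cost pool remaining) = $10,177.51

COGS = $9,968.14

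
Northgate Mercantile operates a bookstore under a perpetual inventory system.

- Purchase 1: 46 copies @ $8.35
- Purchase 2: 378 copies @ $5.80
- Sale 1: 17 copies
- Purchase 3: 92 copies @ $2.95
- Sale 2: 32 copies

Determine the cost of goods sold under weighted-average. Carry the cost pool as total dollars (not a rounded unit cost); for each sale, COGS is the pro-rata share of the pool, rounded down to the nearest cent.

COGS = $279.30

After Purchase 1: 46 on hand, pool $384.10 (≈ $8.3500 each)
After Purchase 2: 424 on hand, pool $2,576.50 (≈ $6.0767 each)
Sale 1, sell 17: 17/424 × $2,576.50 → $103.30
After Purchase 3: 499 on hand, pool $2,744.60 (≈ $5.5002 each)
Sale 2, sell 32: 32/499 × $2,744.60 → $176.00
Total COGS = $103.30 + $176.00 = $279.30
Ending inventory (cost pool remaining) = $2,568.60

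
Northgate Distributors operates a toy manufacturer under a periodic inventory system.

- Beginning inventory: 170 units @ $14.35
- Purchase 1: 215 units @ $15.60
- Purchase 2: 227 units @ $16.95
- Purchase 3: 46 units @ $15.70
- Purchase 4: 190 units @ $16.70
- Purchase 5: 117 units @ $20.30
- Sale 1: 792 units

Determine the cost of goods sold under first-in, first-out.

Sale 1 (792) [FIFO — oldest first]: 170 @ $14.35 + 215 @ $15.60 + 227 @ $16.95 + 46 @ $15.70 + 134 @ $16.70 = $12,601.15
Ending inventory: 56 @ $16.70 + 117 @ $20.30 = $3,310.30
Check: goods available $15,911.45 = COGS $12,601.15 + ending $3,310.30

COGS = $12,601.15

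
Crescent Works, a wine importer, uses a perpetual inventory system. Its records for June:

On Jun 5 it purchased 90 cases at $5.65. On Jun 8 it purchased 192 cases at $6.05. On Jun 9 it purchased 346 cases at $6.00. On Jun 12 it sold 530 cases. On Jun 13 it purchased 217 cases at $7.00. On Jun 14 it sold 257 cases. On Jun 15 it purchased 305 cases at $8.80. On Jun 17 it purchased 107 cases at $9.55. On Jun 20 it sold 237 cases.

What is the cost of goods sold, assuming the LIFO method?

Jun 12, 530 sold [LIFO — newest first]: 346 @ $6.00 + 184 @ $6.05 = $3,189.20
Jun 14, 257 sold [LIFO — newest first]: 217 @ $7.00 + 8 @ $6.05 + 32 @ $5.65 = $1,748.20
Jun 20, 237 sold [LIFO — newest first]: 107 @ $9.55 + 130 @ $8.80 = $2,165.85
Total COGS = $3,189.20 + $1,748.20 + $2,165.85 = $7,103.25
Ending inventory: 58 @ $5.65 + 175 @ $8.80 = $1,867.70

COGS = $7,103.25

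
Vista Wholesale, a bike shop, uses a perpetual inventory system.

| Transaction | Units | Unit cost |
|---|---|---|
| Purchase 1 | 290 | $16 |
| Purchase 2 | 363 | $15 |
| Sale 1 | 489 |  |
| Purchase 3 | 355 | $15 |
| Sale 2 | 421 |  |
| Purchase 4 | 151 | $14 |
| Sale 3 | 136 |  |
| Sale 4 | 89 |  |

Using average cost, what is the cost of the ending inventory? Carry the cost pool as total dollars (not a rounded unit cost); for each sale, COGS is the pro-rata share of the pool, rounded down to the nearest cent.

After Purchase 1: 290 on hand, pool $4,640.00 (≈ $16.0000 each)
After Purchase 2: 653 on hand, pool $10,085.00 (≈ $15.4441 each)
Sale 1, sell 489: 489/653 × $10,085.00 → $7,552.16
After Purchase 3: 519 on hand, pool $7,857.84 (≈ $15.1403 each)
Sale 2, sell 421: 421/519 × $7,857.84 → $6,374.08
After Purchase 4: 249 on hand, pool $3,597.76 (≈ $14.4488 each)
Sale 3, sell 136: 136/249 × $3,597.76 → $1,965.04
Sale 4, sell 89: 89/113 × $1,632.72 → $1,285.94
Total COGS = $7,552.16 + $6,374.08 + $1,965.04 + $1,285.94 = $17,177.22
Ending inventory (cost pool remaining) = $346.78

Ending inventory = $346.78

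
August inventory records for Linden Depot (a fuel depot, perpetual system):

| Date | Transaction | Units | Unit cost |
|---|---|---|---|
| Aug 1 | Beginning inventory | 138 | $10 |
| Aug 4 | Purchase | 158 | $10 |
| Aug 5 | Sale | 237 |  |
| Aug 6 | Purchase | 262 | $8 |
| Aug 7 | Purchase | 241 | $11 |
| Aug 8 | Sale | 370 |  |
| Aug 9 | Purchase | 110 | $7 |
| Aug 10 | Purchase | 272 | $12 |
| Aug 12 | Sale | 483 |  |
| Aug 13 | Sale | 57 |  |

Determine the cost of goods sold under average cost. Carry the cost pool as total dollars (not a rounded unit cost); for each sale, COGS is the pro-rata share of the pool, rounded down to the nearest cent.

After Aug 1: 138 on hand, pool $1,380.00 (≈ $10.0000 each)
After Aug 4: 296 on hand, pool $2,960.00 (≈ $10.0000 each)
Aug 5, sell 237: 237/296 × $2,960.00 → $2,370.00
After Aug 6: 321 on hand, pool $2,686.00 (≈ $8.3676 each)
After Aug 7: 562 on hand, pool $5,337.00 (≈ $9.4964 each)
Aug 8, sell 370: 370/562 × $5,337.00 → $3,513.68
After Aug 9: 302 on hand, pool $2,593.32 (≈ $8.5872 each)
After Aug 10: 574 on hand, pool $5,857.32 (≈ $10.2044 each)
Aug 12, sell 483: 483/574 × $5,857.32 → $4,928.72
Aug 13, sell 57: 57/91 × $928.60 → $581.65
Total COGS = $2,370.00 + $3,513.68 + $4,928.72 + $581.65 = $11,394.05
Ending inventory (cost pool remaining) = $346.95

COGS = $11,394.05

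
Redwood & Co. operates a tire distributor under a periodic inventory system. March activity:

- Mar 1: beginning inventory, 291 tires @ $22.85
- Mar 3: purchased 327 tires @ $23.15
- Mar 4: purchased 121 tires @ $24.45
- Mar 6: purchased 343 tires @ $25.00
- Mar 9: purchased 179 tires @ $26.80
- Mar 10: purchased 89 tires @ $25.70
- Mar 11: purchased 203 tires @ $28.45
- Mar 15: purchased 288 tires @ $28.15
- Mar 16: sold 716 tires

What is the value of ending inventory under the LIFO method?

Ending inventory = $26,905.25

Mar 16, 716 sold [LIFO — newest first]: 288 @ $28.15 + 203 @ $28.45 + 89 @ $25.70 + 136 @ $26.80 = $19,814.65
Ending inventory: 291 @ $22.85 + 327 @ $23.15 + 121 @ $24.45 + 343 @ $25.00 + 43 @ $26.80 = $26,905.25
Check: goods available $46,719.90 = COGS $19,814.65 + ending $26,905.25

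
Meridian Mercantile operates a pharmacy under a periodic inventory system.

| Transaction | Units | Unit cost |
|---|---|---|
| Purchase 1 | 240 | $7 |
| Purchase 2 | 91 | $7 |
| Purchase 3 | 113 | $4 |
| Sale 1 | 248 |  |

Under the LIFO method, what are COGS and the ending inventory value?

COGS = $1,397; ending inventory = $1,372

Sale 1 (248) [LIFO — newest first]: 113 @ $4 + 91 @ $7 + 44 @ $7 = $1,397
Ending inventory: 196 @ $7 = $1,372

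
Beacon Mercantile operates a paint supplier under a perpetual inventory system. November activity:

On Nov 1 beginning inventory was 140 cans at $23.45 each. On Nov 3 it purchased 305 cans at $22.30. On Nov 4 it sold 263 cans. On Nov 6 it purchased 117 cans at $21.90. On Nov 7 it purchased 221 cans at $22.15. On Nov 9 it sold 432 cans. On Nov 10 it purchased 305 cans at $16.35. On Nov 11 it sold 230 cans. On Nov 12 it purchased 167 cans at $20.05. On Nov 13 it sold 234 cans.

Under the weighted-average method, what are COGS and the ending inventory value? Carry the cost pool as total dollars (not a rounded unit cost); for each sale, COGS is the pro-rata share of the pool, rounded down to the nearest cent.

After Nov 1: 140 on hand, pool $3,283.00 (≈ $23.4500 each)
After Nov 3: 445 on hand, pool $10,084.50 (≈ $22.6618 each)
Nov 4, sell 263: 263/445 × $10,084.50 → $5,960.05
After Nov 6: 299 on hand, pool $6,686.75 (≈ $22.3637 each)
After Nov 7: 520 on hand, pool $11,581.90 (≈ $22.2729 each)
Nov 9, sell 432: 432/520 × $11,581.90 → $9,621.88
After Nov 10: 393 on hand, pool $6,946.77 (≈ $17.6763 each)
Nov 11, sell 230: 230/393 × $6,946.77 → $4,065.53
After Nov 12: 330 on hand, pool $6,229.59 (≈ $18.8775 each)
Nov 13, sell 234: 234/330 × $6,229.59 → $4,417.34
Total COGS = $5,960.05 + $9,621.88 + $4,065.53 + $4,417.34 = $24,064.80
Ending inventory (cost pool remaining) = $1,812.25
Check: goods available $25,877.05 = COGS $24,064.80 + ending $1,812.25

COGS = $24,064.80; ending inventory = $1,812.25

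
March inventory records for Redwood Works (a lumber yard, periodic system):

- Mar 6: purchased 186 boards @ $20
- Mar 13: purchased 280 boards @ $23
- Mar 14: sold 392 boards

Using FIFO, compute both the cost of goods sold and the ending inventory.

Mar 14, 392 sold [FIFO — oldest first]: 186 @ $20 + 206 @ $23 = $8,458
Ending inventory: 74 @ $23 = $1,702
Check: goods available $10,160 = COGS $8,458 + ending $1,702

COGS = $8,458; ending inventory = $1,702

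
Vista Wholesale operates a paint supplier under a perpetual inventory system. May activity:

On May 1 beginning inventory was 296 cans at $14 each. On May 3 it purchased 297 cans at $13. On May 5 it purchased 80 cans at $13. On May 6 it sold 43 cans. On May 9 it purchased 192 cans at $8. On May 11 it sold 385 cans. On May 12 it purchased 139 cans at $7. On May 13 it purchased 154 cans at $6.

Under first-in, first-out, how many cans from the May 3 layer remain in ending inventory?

165

May 6, 43 sold [FIFO — oldest first]: 43 @ $14 = $602
May 11, 385 sold [FIFO — oldest first]: 253 @ $14 + 132 @ $13 = $5,258
Total COGS = $602 + $5,258 = $5,860
Ending inventory: 165 @ $13 + 80 @ $13 + 192 @ $8 + 139 @ $7 + 154 @ $6 = $6,618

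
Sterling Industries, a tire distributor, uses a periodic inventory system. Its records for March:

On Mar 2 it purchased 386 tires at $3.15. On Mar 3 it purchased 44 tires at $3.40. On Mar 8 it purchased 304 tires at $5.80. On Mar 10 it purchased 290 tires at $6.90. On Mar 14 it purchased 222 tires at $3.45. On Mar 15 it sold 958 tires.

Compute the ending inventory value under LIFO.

Ending inventory = $907.20

Mar 15, 958 sold [LIFO — newest first]: 222 @ $3.45 + 290 @ $6.90 + 304 @ $5.80 + 44 @ $3.40 + 98 @ $3.15 = $4,988.40
Ending inventory: 288 @ $3.15 = $907.20
Check: goods available $5,895.60 = COGS $4,988.40 + ending $907.20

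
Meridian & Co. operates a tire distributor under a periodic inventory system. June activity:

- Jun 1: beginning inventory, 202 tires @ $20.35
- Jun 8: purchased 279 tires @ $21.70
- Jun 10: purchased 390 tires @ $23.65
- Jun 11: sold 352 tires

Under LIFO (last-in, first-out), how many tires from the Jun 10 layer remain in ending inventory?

38

Jun 11, 352 sold [LIFO — newest first]: 352 @ $23.65 = $8,324.80
Ending inventory: 202 @ $20.35 + 279 @ $21.70 + 38 @ $23.65 = $11,063.70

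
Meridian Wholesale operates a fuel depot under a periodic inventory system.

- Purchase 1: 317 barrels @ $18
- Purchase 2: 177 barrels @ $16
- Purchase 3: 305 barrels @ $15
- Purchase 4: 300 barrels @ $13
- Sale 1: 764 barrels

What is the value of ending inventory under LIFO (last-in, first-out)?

Ending inventory = $5,994

Sale 1 (764) [LIFO — newest first]: 300 @ $13 + 305 @ $15 + 159 @ $16 = $11,019
Ending inventory: 317 @ $18 + 18 @ $16 = $5,994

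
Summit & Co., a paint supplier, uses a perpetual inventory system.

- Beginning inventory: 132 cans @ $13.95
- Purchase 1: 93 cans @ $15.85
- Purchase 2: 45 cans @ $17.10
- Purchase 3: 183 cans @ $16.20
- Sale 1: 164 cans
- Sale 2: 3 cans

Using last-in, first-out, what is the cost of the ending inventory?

Ending inventory = $4,344.15

Sale 1 (164) [LIFO — newest first]: 164 @ $16.20 = $2,656.80
Sale 2 (3) [LIFO — newest first]: 3 @ $16.20 = $48.60
Total COGS = $2,656.80 + $48.60 = $2,705.40
Ending inventory: 132 @ $13.95 + 93 @ $15.85 + 45 @ $17.10 + 16 @ $16.20 = $4,344.15
Check: goods available $7,049.55 = COGS $2,705.40 + ending $4,344.15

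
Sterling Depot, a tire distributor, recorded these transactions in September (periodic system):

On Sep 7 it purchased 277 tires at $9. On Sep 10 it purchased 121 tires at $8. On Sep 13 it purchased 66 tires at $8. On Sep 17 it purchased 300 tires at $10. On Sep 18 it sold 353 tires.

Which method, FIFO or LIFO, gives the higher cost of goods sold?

LIFO

FIFO COGS: 277 @ $9 + 76 @ $8 = $3,101
LIFO COGS: 300 @ $10 + 53 @ $8 = $3,424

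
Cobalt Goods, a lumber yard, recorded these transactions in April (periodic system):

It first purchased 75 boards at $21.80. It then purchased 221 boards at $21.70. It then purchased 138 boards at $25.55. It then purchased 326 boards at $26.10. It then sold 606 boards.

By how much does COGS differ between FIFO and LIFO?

FIFO COGS: 75 @ $21.80 + 221 @ $21.70 + 138 @ $25.55 + 172 @ $26.10 = $14,445.80
LIFO COGS: 326 @ $26.10 + 138 @ $25.55 + 142 @ $21.70 = $15,115.90
Difference = |$14,445.80 − $15,115.90| = $670.10

$670.10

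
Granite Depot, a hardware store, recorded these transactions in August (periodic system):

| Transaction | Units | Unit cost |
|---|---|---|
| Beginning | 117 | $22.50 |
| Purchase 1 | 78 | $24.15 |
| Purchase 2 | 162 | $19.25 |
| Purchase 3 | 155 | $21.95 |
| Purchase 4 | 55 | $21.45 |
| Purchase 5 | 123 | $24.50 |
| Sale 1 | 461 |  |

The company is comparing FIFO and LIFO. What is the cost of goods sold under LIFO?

FIFO COGS: 117 @ $22.50 + 78 @ $24.15 + 162 @ $19.25 + 104 @ $21.95 = $9,917.50
LIFO COGS: 123 @ $24.50 + 55 @ $21.45 + 155 @ $21.95 + 128 @ $19.25 = $10,059.50

COGS = $10,059.50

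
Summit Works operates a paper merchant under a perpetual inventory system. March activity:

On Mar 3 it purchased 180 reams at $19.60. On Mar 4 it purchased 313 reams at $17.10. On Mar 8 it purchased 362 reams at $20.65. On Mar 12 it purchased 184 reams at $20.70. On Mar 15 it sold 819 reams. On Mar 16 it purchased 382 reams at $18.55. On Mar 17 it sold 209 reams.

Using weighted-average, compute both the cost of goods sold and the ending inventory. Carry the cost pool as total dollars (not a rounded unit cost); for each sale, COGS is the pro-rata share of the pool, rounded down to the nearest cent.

After Mar 3: 180 on hand, pool $3,528.00 (≈ $19.6000 each)
After Mar 4: 493 on hand, pool $8,880.30 (≈ $18.0128 each)
After Mar 8: 855 on hand, pool $16,355.60 (≈ $19.1294 each)
After Mar 12: 1039 on hand, pool $20,164.40 (≈ $19.4075 each)
Mar 15, sell 819: 819/1039 × $20,164.40 → $15,894.74
After Mar 16: 602 on hand, pool $11,355.76 (≈ $18.8634 each)
Mar 17, sell 209: 209/602 × $11,355.76 → $3,942.44
Total COGS = $15,894.74 + $3,942.44 = $19,837.18
Ending inventory (cost pool remaining) = $7,413.32
Check: goods available $27,250.50 = COGS $19,837.18 + ending $7,413.32

COGS = $19,837.18; ending inventory = $7,413.32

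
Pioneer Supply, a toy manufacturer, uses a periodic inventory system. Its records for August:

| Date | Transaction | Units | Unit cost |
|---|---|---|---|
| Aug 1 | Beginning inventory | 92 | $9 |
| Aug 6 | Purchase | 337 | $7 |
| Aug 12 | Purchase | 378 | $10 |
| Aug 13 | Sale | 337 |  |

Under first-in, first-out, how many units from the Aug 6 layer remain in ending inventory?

92

Aug 13, 337 sold [FIFO — oldest first]: 92 @ $9 + 245 @ $7 = $2,543
Ending inventory: 92 @ $7 + 378 @ $10 = $4,424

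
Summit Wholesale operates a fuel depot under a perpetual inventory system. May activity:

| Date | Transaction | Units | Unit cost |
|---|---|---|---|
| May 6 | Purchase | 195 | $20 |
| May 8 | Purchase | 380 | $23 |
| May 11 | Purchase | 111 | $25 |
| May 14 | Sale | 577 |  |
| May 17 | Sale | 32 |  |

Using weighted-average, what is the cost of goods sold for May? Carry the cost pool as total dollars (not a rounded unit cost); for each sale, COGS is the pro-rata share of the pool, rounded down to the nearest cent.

After May 6: 195 on hand, pool $3,900.00 (≈ $20.0000 each)
After May 8: 575 on hand, pool $12,640.00 (≈ $21.9826 each)
After May 11: 686 on hand, pool $15,415.00 (≈ $22.4708 each)
May 14, sell 577: 577/686 × $15,415.00 → $12,965.67
May 17, sell 32: 32/109 × $2,449.33 → $719.06
Total COGS = $12,965.67 + $719.06 = $13,684.73
Ending inventory (cost pool remaining) = $1,730.27

COGS = $13,684.73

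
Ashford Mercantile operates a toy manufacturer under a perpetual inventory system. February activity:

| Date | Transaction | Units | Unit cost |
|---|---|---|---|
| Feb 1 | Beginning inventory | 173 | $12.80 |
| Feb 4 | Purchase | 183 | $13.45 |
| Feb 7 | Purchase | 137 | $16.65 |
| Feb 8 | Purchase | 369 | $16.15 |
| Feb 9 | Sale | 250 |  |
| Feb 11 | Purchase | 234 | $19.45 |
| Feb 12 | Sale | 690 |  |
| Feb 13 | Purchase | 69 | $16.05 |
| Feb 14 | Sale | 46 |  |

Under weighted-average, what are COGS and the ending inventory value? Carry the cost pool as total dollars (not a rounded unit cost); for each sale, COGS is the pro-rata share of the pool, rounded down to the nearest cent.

COGS = $15,680.93; ending inventory = $2,893.97

After Feb 1: 173 on hand, pool $2,214.40 (≈ $12.8000 each)
After Feb 4: 356 on hand, pool $4,675.75 (≈ $13.1341 each)
After Feb 7: 493 on hand, pool $6,956.80 (≈ $14.1112 each)
After Feb 8: 862 on hand, pool $12,916.15 (≈ $14.9839 each)
Feb 9, sell 250: 250/862 × $12,916.15 → $3,745.98
After Feb 11: 846 on hand, pool $13,721.47 (≈ $16.2192 each)
Feb 12, sell 690: 690/846 × $13,721.47 → $11,191.26
After Feb 13: 225 on hand, pool $3,637.66 (≈ $16.1674 each)
Feb 14, sell 46: 46/225 × $3,637.66 → $743.69
Total COGS = $3,745.98 + $11,191.26 + $743.69 = $15,680.93
Ending inventory (cost pool remaining) = $2,893.97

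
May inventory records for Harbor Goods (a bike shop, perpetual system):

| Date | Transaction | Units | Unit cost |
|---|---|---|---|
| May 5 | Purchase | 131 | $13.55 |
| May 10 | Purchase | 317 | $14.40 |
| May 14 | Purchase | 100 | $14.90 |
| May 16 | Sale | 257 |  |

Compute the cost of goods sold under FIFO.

May 16, 257 sold [FIFO — oldest first]: 131 @ $13.55 + 126 @ $14.40 = $3,589.45
Ending inventory: 191 @ $14.40 + 100 @ $14.90 = $4,240.40

COGS = $3,589.45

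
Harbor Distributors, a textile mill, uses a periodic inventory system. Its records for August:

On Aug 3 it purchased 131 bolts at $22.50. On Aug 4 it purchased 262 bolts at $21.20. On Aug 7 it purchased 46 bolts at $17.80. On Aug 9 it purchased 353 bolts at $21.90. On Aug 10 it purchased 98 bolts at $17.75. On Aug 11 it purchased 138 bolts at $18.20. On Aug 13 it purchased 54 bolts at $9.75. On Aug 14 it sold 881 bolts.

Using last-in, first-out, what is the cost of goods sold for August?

Aug 14, 881 sold [LIFO — newest first]: 54 @ $9.75 + 138 @ $18.20 + 98 @ $17.75 + 353 @ $21.90 + 46 @ $17.80 + 192 @ $21.20 = $17,397.50
Ending inventory: 131 @ $22.50 + 70 @ $21.20 = $4,431.50

COGS = $17,397.50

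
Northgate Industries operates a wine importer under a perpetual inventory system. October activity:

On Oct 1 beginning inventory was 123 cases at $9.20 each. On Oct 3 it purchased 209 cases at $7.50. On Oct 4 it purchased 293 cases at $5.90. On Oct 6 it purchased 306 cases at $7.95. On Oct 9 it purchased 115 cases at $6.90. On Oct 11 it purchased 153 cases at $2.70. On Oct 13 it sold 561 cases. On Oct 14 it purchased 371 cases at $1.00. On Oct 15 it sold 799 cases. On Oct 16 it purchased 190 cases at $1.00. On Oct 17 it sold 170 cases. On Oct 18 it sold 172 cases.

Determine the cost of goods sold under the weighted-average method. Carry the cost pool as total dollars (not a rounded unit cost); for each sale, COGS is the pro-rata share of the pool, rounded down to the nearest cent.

After Oct 1: 123 on hand, pool $1,131.60 (≈ $9.2000 each)
After Oct 3: 332 on hand, pool $2,699.10 (≈ $8.1298 each)
After Oct 4: 625 on hand, pool $4,427.80 (≈ $7.0845 each)
After Oct 6: 931 on hand, pool $6,860.50 (≈ $7.3690 each)
After Oct 9: 1046 on hand, pool $7,654.00 (≈ $7.3174 each)
After Oct 11: 1199 on hand, pool $8,067.10 (≈ $6.7282 each)
Oct 13, sell 561: 561/1199 × $8,067.10 → $3,774.51
After Oct 14: 1009 on hand, pool $4,663.59 (≈ $4.6220 each)
Oct 15, sell 799: 799/1009 × $4,663.59 → $3,692.97
After Oct 16: 400 on hand, pool $1,160.62 (≈ $2.9015 each)
Oct 17, sell 170: 170/400 × $1,160.62 → $493.26
Oct 18, sell 172: 172/230 × $667.36 → $499.06
Total COGS = $3,774.51 + $3,692.97 + $493.26 + $499.06 = $8,459.80
Ending inventory (cost pool remaining) = $168.30

COGS = $8,459.80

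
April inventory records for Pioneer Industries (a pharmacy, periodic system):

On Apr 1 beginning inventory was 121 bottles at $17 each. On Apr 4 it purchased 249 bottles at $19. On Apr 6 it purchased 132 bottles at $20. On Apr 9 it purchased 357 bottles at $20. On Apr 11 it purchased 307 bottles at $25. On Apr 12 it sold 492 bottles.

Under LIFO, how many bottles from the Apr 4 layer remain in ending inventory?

249

Apr 12, 492 sold [LIFO — newest first]: 307 @ $25 + 185 @ $20 = $11,375
Ending inventory: 121 @ $17 + 249 @ $19 + 132 @ $20 + 172 @ $20 = $12,868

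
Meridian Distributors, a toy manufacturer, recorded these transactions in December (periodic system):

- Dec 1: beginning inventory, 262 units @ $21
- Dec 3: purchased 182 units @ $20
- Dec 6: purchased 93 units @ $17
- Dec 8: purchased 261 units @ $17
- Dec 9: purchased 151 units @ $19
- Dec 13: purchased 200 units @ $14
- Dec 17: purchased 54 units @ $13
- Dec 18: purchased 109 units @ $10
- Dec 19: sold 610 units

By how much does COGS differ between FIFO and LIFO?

$2,871

FIFO COGS: 262 @ $21 + 182 @ $20 + 93 @ $17 + 73 @ $17 = $11,964
LIFO COGS: 109 @ $10 + 54 @ $13 + 200 @ $14 + 151 @ $19 + 96 @ $17 = $9,093
Difference = |$11,964 − $9,093| = $2,871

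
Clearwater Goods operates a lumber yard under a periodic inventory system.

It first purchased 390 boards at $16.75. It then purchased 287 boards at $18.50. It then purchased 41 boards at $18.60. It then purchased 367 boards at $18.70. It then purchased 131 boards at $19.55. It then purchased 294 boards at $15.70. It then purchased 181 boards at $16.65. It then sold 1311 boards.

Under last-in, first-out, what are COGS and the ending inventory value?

Sale 1 (1311) [LIFO — newest first]: 181 @ $16.65 + 294 @ $15.70 + 131 @ $19.55 + 367 @ $18.70 + 41 @ $18.60 + 287 @ $18.50 + 10 @ $16.75 = $23,293.00
Ending inventory: 380 @ $16.75 = $6,365.00

COGS = $23,293.00; ending inventory = $6,365.00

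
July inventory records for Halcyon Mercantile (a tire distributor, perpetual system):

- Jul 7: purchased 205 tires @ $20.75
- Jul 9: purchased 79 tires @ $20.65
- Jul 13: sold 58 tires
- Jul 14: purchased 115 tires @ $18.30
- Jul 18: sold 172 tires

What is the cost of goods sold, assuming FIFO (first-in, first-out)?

COGS = $4,770.00

Jul 13, 58 sold [FIFO — oldest first]: 58 @ $20.75 = $1,203.50
Jul 18, 172 sold [FIFO — oldest first]: 147 @ $20.75 + 25 @ $20.65 = $3,566.50
Total COGS = $1,203.50 + $3,566.50 = $4,770.00
Ending inventory: 54 @ $20.65 + 115 @ $18.30 = $3,219.60
Check: goods available $7,989.60 = COGS $4,770.00 + ending $3,219.60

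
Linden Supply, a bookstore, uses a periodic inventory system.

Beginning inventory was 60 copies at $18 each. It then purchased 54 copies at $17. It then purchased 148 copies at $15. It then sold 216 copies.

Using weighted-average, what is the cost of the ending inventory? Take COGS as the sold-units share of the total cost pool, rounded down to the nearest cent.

Sale 1, sell 216: 216/262 × $4,218.00 → $3,477.43
Ending inventory (cost pool remaining) = $740.57
Check: goods available $4,218.00 = COGS $3,477.43 + ending $740.57

Ending inventory = $740.57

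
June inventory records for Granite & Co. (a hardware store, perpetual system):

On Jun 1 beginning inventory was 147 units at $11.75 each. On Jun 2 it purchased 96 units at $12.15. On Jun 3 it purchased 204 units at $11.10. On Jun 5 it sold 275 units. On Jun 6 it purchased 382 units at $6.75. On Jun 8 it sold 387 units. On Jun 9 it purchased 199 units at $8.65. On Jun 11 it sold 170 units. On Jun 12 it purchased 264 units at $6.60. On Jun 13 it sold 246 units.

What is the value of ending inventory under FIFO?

Jun 5, 275 sold [FIFO — oldest first]: 147 @ $11.75 + 96 @ $12.15 + 32 @ $11.10 = $3,248.85
Jun 8, 387 sold [FIFO — oldest first]: 172 @ $11.10 + 215 @ $6.75 = $3,360.45
Jun 11, 170 sold [FIFO — oldest first]: 167 @ $6.75 + 3 @ $8.65 = $1,153.20
Jun 13, 246 sold [FIFO — oldest first]: 196 @ $8.65 + 50 @ $6.60 = $2,025.40
Total COGS = $3,248.85 + $3,360.45 + $1,153.20 + $2,025.40 = $9,787.90
Ending inventory: 214 @ $6.60 = $1,412.40
Check: goods available $11,200.30 = COGS $9,787.90 + ending $1,412.40

Ending inventory = $1,412.40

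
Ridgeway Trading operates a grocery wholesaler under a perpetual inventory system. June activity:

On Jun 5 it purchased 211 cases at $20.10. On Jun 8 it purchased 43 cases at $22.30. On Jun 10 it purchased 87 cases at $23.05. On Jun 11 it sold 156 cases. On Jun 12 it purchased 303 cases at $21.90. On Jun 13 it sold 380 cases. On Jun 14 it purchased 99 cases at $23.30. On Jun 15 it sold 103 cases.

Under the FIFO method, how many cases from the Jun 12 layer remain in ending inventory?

Jun 11, 156 sold [FIFO — oldest first]: 156 @ $20.10 = $3,135.60
Jun 13, 380 sold [FIFO — oldest first]: 55 @ $20.10 + 43 @ $22.30 + 87 @ $23.05 + 195 @ $21.90 = $8,340.25
Jun 15, 103 sold [FIFO — oldest first]: 103 @ $21.90 = $2,255.70
Total COGS = $3,135.60 + $8,340.25 + $2,255.70 = $13,731.55
Ending inventory: 5 @ $21.90 + 99 @ $23.30 = $2,416.20
Check: goods available $16,147.75 = COGS $13,731.55 + ending $2,416.20

5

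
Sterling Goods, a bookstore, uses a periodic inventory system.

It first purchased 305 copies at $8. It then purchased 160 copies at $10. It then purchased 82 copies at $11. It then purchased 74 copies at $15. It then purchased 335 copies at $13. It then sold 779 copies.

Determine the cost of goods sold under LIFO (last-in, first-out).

Sale 1 (779) [LIFO — newest first]: 335 @ $13 + 74 @ $15 + 82 @ $11 + 160 @ $10 + 128 @ $8 = $8,991
Ending inventory: 177 @ $8 = $1,416
Check: goods available $10,407 = COGS $8,991 + ending $1,416

COGS = $8,991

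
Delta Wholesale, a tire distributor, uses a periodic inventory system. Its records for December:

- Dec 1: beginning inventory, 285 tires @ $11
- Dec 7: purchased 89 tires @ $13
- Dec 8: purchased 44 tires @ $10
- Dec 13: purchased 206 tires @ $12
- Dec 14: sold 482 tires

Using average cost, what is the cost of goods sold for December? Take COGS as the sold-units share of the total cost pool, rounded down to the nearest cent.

COGS = $5,564.62

Dec 14, sell 482: 482/624 × $7,204.00 → $5,564.62
Ending inventory (cost pool remaining) = $1,639.38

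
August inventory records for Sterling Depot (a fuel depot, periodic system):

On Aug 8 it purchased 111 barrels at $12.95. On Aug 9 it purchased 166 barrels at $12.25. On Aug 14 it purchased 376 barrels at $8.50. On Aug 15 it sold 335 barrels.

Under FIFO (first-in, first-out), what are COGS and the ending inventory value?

COGS = $3,963.95; ending inventory = $2,703.00

Aug 15, 335 sold [FIFO — oldest first]: 111 @ $12.95 + 166 @ $12.25 + 58 @ $8.50 = $3,963.95
Ending inventory: 318 @ $8.50 = $2,703.00
Check: goods available $6,666.95 = COGS $3,963.95 + ending $2,703.00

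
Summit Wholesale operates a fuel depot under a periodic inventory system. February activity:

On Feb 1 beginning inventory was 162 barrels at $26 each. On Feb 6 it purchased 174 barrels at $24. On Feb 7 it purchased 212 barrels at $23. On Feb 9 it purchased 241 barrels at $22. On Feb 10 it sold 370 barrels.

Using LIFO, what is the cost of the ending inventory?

Ending inventory = $10,297

Feb 10, 370 sold [LIFO — newest first]: 241 @ $22 + 129 @ $23 = $8,269
Ending inventory: 162 @ $26 + 174 @ $24 + 83 @ $23 = $10,297
Check: goods available $18,566 = COGS $8,269 + ending $10,297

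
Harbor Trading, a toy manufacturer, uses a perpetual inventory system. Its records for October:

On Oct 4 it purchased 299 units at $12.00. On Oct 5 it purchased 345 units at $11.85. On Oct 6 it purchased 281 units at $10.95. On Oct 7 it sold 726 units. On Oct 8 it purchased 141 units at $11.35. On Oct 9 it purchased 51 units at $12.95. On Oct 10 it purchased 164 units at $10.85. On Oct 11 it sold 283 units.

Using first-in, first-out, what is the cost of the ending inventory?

Ending inventory = $3,086.80

Oct 7, 726 sold [FIFO — oldest first]: 299 @ $12.00 + 345 @ $11.85 + 82 @ $10.95 = $8,574.15
Oct 11, 283 sold [FIFO — oldest first]: 199 @ $10.95 + 84 @ $11.35 = $3,132.45
Total COGS = $8,574.15 + $3,132.45 = $11,706.60
Ending inventory: 57 @ $11.35 + 51 @ $12.95 + 164 @ $10.85 = $3,086.80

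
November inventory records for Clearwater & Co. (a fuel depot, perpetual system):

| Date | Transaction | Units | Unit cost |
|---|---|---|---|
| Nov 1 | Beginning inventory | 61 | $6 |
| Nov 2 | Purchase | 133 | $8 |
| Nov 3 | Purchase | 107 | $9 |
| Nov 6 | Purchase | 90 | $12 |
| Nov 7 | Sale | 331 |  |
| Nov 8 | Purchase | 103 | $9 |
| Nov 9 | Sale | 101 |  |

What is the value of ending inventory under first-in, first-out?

Ending inventory = $558

Nov 7, 331 sold [FIFO — oldest first]: 61 @ $6 + 133 @ $8 + 107 @ $9 + 30 @ $12 = $2,753
Nov 9, 101 sold [FIFO — oldest first]: 60 @ $12 + 41 @ $9 = $1,089
Total COGS = $2,753 + $1,089 = $3,842
Ending inventory: 62 @ $9 = $558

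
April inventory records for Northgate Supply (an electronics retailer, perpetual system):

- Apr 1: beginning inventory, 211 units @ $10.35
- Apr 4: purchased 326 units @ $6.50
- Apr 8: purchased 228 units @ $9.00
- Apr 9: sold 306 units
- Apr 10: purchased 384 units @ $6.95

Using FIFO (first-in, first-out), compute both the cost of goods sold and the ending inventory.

Apr 9, 306 sold [FIFO — oldest first]: 211 @ $10.35 + 95 @ $6.50 = $2,801.35
Ending inventory: 231 @ $6.50 + 228 @ $9.00 + 384 @ $6.95 = $6,222.30

COGS = $2,801.35; ending inventory = $6,222.30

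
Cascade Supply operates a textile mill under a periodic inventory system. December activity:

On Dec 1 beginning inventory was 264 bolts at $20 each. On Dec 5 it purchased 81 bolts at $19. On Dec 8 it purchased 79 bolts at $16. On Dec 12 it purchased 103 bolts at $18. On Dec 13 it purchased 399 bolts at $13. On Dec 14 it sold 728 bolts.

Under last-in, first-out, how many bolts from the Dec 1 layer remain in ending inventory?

Dec 14, 728 sold [LIFO — newest first]: 399 @ $13 + 103 @ $18 + 79 @ $16 + 81 @ $19 + 66 @ $20 = $11,164
Ending inventory: 198 @ $20 = $3,960

198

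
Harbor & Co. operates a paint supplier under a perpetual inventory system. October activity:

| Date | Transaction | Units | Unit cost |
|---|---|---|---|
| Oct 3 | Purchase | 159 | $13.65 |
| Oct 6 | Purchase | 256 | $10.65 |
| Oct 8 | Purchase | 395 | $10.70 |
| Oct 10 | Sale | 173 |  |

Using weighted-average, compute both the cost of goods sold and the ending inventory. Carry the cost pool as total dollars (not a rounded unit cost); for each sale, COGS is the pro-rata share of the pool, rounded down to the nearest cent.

After Oct 3: 159 on hand, pool $2,170.35 (≈ $13.6500 each)
After Oct 6: 415 on hand, pool $4,896.75 (≈ $11.7994 each)
After Oct 8: 810 on hand, pool $9,123.25 (≈ $11.2633 each)
Oct 10, sell 173: 173/810 × $9,123.25 → $1,948.54
Ending inventory (cost pool remaining) = $7,174.71
Check: goods available $9,123.25 = COGS $1,948.54 + ending $7,174.71

COGS = $1,948.54; ending inventory = $7,174.71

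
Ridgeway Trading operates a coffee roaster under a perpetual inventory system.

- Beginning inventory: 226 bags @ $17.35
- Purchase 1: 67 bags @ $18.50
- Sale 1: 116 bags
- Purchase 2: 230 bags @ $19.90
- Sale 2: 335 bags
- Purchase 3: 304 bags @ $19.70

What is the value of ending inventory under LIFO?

Ending inventory = $7,238.00

Sale 1 (116) [LIFO — newest first]: 67 @ $18.50 + 49 @ $17.35 = $2,089.65
Sale 2 (335) [LIFO — newest first]: 230 @ $19.90 + 105 @ $17.35 = $6,398.75
Total COGS = $2,089.65 + $6,398.75 = $8,488.40
Ending inventory: 72 @ $17.35 + 304 @ $19.70 = $7,238.00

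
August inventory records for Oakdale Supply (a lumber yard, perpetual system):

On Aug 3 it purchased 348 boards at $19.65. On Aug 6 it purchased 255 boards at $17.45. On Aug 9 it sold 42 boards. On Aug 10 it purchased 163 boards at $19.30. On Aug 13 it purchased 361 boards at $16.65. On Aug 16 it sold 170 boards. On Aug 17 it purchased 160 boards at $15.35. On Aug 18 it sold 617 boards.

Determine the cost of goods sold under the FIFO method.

COGS = $15,482.80

Aug 9, 42 sold [FIFO — oldest first]: 42 @ $19.65 = $825.30
Aug 16, 170 sold [FIFO — oldest first]: 170 @ $19.65 = $3,340.50
Aug 18, 617 sold [FIFO — oldest first]: 136 @ $19.65 + 255 @ $17.45 + 163 @ $19.30 + 63 @ $16.65 = $11,317.00
Total COGS = $825.30 + $3,340.50 + $11,317.00 = $15,482.80
Ending inventory: 298 @ $16.65 + 160 @ $15.35 = $7,417.70
Check: goods available $22,900.50 = COGS $15,482.80 + ending $7,417.70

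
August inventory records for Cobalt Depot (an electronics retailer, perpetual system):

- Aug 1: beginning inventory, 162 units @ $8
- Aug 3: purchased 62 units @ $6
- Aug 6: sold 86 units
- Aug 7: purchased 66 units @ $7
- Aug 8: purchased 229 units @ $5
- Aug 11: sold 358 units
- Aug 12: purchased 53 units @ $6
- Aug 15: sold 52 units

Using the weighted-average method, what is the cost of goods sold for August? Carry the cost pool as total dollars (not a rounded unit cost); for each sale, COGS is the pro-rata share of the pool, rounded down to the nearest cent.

COGS = $3,133.22

After Aug 1: 162 on hand, pool $1,296.00 (≈ $8.0000 each)
After Aug 3: 224 on hand, pool $1,668.00 (≈ $7.4464 each)
Aug 6, sell 86: 86/224 × $1,668.00 → $640.39
After Aug 7: 204 on hand, pool $1,489.61 (≈ $7.3020 each)
After Aug 8: 433 on hand, pool $2,634.61 (≈ $6.0845 each)
Aug 11, sell 358: 358/433 × $2,634.61 → $2,178.26
After Aug 12: 128 on hand, pool $774.35 (≈ $6.0496 each)
Aug 15, sell 52: 52/128 × $774.35 → $314.57
Total COGS = $640.39 + $2,178.26 + $314.57 = $3,133.22
Ending inventory (cost pool remaining) = $459.78
Check: goods available $3,593.00 = COGS $3,133.22 + ending $459.78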